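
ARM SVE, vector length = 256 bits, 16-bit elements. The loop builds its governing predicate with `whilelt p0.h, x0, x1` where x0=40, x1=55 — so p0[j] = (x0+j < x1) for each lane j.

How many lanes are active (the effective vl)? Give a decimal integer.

vl = 15

register lanes = 256/16 = 16
p0[j] = (40+j < 55); true for j=0..14 → 15 lanes set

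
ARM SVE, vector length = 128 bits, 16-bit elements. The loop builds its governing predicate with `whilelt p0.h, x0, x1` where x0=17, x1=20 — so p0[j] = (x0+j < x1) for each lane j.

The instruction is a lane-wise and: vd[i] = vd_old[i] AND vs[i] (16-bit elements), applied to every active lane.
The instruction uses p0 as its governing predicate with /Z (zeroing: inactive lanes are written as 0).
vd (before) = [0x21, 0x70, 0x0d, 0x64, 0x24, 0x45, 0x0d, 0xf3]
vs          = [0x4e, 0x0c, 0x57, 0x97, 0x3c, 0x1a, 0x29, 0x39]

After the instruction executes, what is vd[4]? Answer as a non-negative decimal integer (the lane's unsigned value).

vd[4] = 0

128-bit reg / 16-bit elem → 8 lanes
whilelt: lane j active iff 17+j < 20 → j < 3 → 3 active
  i=0: and(0x21,0x4e) → 0
  i=1: and(0x70,0x0c) → 0
  i=2: and(0x0d,0x57) → 5
  i=3: tail/zero → 0
  i=4: tail/zero → 0
  i=5: tail/zero → 0
  i=6: tail/zero → 0
  i=7: tail/zero → 0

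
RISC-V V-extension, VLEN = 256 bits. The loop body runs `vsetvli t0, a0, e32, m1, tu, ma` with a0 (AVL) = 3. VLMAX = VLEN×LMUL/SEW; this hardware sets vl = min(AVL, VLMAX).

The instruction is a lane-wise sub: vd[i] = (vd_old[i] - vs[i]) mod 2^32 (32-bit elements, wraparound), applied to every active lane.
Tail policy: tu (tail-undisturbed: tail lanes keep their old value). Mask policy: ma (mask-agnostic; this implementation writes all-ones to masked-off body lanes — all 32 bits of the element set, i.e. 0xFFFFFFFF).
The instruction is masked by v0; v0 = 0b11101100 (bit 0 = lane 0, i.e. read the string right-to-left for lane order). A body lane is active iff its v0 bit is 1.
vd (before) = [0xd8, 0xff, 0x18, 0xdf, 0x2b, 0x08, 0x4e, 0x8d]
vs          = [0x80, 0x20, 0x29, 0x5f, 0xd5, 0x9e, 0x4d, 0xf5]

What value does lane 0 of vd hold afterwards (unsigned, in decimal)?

vd[0] = 4294967295

VLMAX = (256 × 1) / 32 = 8 lanes
AVL=3 ≤ VLMAX=8, so vl = 3
vd[0] mask-off/ones -> 0xffffffff
vd[1] mask-off/ones -> 0xffffffff
vd[2] sub(0x18,0x29) -> 0xffffffef
vd[3] tail/keep -> 0xdf
vd[4] tail/keep -> 0x2b
vd[5] tail/keep -> 0x08
vd[6] tail/keep -> 0x4e
vd[7] tail/keep -> 0x8d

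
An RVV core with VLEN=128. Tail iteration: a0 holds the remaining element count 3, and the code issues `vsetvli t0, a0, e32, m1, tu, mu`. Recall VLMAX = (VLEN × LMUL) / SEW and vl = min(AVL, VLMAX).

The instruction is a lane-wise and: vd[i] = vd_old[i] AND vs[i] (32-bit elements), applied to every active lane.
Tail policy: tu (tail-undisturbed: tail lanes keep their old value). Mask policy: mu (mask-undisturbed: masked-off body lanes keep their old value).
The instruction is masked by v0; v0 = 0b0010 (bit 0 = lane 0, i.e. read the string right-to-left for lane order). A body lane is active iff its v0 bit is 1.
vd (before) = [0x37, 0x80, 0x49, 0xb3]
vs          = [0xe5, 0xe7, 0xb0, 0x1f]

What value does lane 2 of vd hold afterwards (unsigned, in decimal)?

vd[2] = 73

VLMAX = VLEN×LMUL/SEW = 128×1/32 = 4
vl ← min(3, 4) = 3
  i=0: mask-off/keep → 55
  i=1: and(0x80,0xe7) → 128
  i=2: mask-off/keep → 73
  i=3: tail/keep → 179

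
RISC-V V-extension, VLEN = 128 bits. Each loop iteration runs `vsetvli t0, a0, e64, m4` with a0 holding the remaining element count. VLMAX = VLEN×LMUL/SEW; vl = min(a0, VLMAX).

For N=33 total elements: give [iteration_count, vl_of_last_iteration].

VLMAX = (128 × 4) / 64 = 8 lanes
N=33: ⌈33/8⌉ = 5 iters; last vl = 33 − 4×8 = 1

[iterations, last_vl] = [5, 1]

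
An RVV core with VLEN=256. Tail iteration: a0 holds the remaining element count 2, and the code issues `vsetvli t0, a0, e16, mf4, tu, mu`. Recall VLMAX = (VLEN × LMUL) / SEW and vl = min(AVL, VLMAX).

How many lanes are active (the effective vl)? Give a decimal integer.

VLMAX = (256 × 1/4) / 16 = 4 lanes
vl ← min(2, 4) = 2

vl = 2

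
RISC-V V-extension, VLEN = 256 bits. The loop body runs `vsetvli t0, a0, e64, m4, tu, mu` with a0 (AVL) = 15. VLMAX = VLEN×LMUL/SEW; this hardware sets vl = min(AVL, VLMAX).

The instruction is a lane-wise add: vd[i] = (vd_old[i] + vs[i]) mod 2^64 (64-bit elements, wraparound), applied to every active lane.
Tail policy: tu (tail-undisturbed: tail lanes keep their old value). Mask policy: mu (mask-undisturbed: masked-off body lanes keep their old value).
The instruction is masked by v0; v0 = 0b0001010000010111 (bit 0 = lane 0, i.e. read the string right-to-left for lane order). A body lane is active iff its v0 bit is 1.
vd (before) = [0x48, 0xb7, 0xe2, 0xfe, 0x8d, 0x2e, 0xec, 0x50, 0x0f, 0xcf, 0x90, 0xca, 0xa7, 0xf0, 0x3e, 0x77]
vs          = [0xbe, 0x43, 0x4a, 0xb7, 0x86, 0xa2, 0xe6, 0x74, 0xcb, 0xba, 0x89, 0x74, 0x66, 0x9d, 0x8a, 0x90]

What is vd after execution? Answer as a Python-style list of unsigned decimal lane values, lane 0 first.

vd = [262, 250, 300, 254, 275, 46, 236, 80, 15, 207, 281, 202, 269, 240, 62, 119]

VLMAX = VLEN×LMUL/SEW = 256×4/64 = 16
vl = min(AVL, VLMAX) = min(15, 16) = 15
lane  0: add(0x48,0xbe) ⇒ 0x106
lane  1: add(0xb7,0x43) ⇒ 0xfa
lane  2: add(0xe2,0x4a) ⇒ 0x12c
lane  3: mask-off/keep ⇒ 0xfe
lane  4: add(0x8d,0x86) ⇒ 0x113
lane  5: mask-off/keep ⇒ 0x2e
lane  6: mask-off/keep ⇒ 0xec
lane  7: mask-off/keep ⇒ 0x50
lane  8: mask-off/keep ⇒ 0x0f
lane  9: mask-off/keep ⇒ 0xcf
lane 10: add(0x90,0x89) ⇒ 0x119
lane 11: mask-off/keep ⇒ 0xca
lane 12: add(0xa7,0x66) ⇒ 0x10d
lane 13: mask-off/keep ⇒ 0xf0
lane 14: mask-off/keep ⇒ 0x3e
lane 15: tail/keep ⇒ 0x77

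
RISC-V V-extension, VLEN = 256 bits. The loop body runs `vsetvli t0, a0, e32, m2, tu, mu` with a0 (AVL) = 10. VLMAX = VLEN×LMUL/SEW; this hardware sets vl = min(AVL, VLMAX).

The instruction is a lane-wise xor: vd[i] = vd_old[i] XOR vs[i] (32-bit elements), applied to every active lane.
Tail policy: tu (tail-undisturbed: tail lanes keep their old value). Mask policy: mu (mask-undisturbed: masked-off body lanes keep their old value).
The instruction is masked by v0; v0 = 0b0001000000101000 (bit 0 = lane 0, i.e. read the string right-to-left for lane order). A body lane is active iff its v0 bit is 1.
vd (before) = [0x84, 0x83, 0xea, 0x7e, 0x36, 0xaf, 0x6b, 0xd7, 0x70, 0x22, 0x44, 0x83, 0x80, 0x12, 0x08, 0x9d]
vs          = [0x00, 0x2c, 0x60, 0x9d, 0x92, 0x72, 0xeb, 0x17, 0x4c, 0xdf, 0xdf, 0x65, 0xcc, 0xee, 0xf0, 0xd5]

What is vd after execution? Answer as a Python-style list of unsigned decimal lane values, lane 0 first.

VLMAX = VLEN×LMUL/SEW = 256×2/32 = 16
vl ← min(10, 16) = 10
lane  0: mask-off/keep ⇒ 0x84
lane  1: mask-off/keep ⇒ 0x83
lane  2: mask-off/keep ⇒ 0xea
lane  3: xor(0x7e,0x9d) ⇒ 0xe3
lane  4: mask-off/keep ⇒ 0x36
lane  5: xor(0xaf,0x72) ⇒ 0xdd
lane  6: mask-off/keep ⇒ 0x6b
lane  7: mask-off/keep ⇒ 0xd7
lane  8: mask-off/keep ⇒ 0x70
lane  9: mask-off/keep ⇒ 0x22
lane 10: tail/keep ⇒ 0x44
lane 11: tail/keep ⇒ 0x83
lane 12: tail/keep ⇒ 0x80
lane 13: tail/keep ⇒ 0x12
lane 14: tail/keep ⇒ 0x08
lane 15: tail/keep ⇒ 0x9d

vd = [132, 131, 234, 227, 54, 221, 107, 215, 112, 34, 68, 131, 128, 18, 8, 157]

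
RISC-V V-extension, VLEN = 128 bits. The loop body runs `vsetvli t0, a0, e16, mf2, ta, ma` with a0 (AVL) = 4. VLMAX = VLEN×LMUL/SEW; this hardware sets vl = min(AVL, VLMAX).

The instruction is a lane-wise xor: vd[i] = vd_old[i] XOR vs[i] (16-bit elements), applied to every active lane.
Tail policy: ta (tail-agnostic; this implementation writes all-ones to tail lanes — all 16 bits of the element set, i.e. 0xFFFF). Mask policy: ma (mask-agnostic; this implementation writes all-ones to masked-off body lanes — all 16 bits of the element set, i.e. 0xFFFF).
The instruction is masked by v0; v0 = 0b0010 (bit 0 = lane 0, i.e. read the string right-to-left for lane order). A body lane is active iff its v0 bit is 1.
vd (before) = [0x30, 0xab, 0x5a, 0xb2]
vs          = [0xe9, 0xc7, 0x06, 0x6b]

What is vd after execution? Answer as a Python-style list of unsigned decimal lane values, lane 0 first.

vd = [65535, 108, 65535, 65535]

VLMAX = VLEN×LMUL/SEW = 128×1/2/16 = 4
vl = min(AVL, VLMAX) = min(4, 4) = 4
  i=0: mask-off/ones → 65535
  i=1: xor(0xab,0xc7) → 108
  i=2: mask-off/ones → 65535
  i=3: mask-off/ones → 65535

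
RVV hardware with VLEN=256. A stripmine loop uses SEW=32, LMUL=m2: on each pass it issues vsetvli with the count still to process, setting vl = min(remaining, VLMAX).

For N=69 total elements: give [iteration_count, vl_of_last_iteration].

[iterations, last_vl] = [5, 5]

lanes per group: 256·2/32 = 16
N=69: ⌈69/16⌉ = 5 iters; last vl = 69 − 4×16 = 5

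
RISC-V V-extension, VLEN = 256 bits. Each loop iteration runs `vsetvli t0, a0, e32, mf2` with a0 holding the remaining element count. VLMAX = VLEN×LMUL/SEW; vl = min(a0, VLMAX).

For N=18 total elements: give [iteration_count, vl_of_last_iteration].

[iterations, last_vl] = [5, 2]

VLMAX = (256 × 1/2) / 32 = 4 lanes
N=18: ⌈18/4⌉ = 5 iters; last vl = 18 − 4×4 = 2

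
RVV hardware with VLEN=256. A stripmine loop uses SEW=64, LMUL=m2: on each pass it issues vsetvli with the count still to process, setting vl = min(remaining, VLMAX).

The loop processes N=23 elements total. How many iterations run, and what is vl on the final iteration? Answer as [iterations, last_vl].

VLMAX = VLEN×LMUL/SEW = 256×2/64 = 8
N=23: ⌈23/8⌉ = 3 iters; last vl = 23 − 2×8 = 7

[iterations, last_vl] = [3, 7]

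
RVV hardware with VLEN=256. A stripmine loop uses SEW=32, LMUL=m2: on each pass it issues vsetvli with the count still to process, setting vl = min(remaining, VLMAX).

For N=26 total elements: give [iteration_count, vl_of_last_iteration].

[iterations, last_vl] = [2, 10]

lanes per group: 256·2/32 = 16
N=26: ⌈26/16⌉ = 2 iters; last vl = 26 − 1×16 = 10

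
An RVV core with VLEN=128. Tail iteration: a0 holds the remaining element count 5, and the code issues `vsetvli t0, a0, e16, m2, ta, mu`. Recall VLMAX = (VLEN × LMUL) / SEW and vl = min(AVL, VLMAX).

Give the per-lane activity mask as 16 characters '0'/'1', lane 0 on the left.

predicate = 1111100000000000

VLMAX = VLEN×LMUL/SEW = 128×2/16 = 16
vl ← min(5, 16) = 5
bits (lane 0 leftmost): 1111100000000000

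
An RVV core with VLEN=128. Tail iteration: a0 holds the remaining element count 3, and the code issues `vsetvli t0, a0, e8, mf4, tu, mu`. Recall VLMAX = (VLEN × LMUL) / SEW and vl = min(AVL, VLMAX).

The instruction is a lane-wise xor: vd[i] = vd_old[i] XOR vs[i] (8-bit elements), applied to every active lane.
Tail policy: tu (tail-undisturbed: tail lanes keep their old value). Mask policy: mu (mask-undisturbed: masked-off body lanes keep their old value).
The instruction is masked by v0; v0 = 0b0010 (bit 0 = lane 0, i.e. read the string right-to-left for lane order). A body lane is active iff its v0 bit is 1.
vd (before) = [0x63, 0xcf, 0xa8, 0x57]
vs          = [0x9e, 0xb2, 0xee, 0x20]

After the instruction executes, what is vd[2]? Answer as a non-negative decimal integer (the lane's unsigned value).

vd[2] = 168

VLMAX = VLEN×LMUL/SEW = 128×1/4/8 = 4
AVL=3 ≤ VLMAX=4, so vl = 3
lane  0: mask-off/keep ⇒ 0x63
lane  1: xor(0xcf,0xb2) ⇒ 0x7d
lane  2: mask-off/keep ⇒ 0xa8
lane  3: tail/keep ⇒ 0x57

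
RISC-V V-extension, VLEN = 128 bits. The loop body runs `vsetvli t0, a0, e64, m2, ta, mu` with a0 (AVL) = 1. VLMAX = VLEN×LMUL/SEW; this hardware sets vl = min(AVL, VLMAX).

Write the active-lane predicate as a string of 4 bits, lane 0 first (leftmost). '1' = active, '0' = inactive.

VLMAX = (128 × 2) / 64 = 4 lanes
vl ← min(1, 4) = 1
bits (lane 0 leftmost): 1000

predicate = 1000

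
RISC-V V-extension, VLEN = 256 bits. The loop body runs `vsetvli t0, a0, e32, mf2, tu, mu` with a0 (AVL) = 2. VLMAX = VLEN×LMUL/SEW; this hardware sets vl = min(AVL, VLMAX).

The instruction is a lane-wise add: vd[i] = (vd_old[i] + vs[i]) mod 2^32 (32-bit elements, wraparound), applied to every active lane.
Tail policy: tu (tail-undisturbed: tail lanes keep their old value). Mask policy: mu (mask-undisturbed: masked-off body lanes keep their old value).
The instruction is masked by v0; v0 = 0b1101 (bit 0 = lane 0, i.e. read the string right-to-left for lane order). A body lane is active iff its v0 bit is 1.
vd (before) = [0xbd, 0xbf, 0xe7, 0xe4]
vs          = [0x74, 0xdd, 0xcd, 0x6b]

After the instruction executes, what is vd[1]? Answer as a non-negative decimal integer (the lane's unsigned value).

vd[1] = 191

VLMAX = VLEN×LMUL/SEW = 256×1/2/32 = 4
vl ← min(2, 4) = 2
[0] add(0xbd,0x74) = 0x131
[1] mask-off/keep = 0xbf
[2] tail/keep = 0xe7
[3] tail/keep = 0xe4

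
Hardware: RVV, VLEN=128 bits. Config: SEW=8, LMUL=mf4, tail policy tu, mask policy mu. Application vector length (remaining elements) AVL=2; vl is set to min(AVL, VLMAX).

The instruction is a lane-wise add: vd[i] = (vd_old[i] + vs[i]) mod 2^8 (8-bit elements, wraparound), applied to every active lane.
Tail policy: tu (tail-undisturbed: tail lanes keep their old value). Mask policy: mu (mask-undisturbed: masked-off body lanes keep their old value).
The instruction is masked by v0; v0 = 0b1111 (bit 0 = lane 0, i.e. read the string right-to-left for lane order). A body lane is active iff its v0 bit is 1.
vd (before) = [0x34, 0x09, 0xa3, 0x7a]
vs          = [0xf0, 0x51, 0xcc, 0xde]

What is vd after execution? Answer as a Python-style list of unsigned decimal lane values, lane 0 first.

lanes per group: 128·1/4/8 = 4
vl = min(AVL, VLMAX) = min(2, 4) = 2
lane  0: add(0x34,0xf0) ⇒ 0x24
lane  1: add(0x09,0x51) ⇒ 0x5a
lane  2: tail/keep ⇒ 0xa3
lane  3: tail/keep ⇒ 0x7a

vd = [36, 90, 163, 122]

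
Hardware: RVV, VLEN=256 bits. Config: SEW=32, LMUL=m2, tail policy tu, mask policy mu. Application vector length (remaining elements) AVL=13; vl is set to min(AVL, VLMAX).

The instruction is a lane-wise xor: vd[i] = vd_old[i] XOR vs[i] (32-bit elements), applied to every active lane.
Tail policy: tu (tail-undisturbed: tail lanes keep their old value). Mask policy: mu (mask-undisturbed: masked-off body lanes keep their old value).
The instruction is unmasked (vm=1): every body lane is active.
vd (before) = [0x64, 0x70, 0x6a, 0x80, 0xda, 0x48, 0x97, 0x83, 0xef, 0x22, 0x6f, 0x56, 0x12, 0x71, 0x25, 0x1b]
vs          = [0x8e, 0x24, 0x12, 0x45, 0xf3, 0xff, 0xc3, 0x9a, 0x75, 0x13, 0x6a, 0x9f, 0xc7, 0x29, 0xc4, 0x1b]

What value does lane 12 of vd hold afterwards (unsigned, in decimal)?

lanes per group: 256·2/32 = 16
vl = min(AVL, VLMAX) = min(13, 16) = 13
lane  0: xor(0x64,0x8e) ⇒ 0xea
lane  1: xor(0x70,0x24) ⇒ 0x54
lane  2: xor(0x6a,0x12) ⇒ 0x78
lane  3: xor(0x80,0x45) ⇒ 0xc5
lane  4: xor(0xda,0xf3) ⇒ 0x29
lane  5: xor(0x48,0xff) ⇒ 0xb7
lane  6: xor(0x97,0xc3) ⇒ 0x54
lane  7: xor(0x83,0x9a) ⇒ 0x19
lane  8: xor(0xef,0x75) ⇒ 0x9a
lane  9: xor(0x22,0x13) ⇒ 0x31
lane 10: xor(0x6f,0x6a) ⇒ 0x05
lane 11: xor(0x56,0x9f) ⇒ 0xc9
lane 12: xor(0x12,0xc7) ⇒ 0xd5
lane 13: tail/keep ⇒ 0x71
lane 14: tail/keep ⇒ 0x25
lane 15: tail/keep ⇒ 0x1b

vd[12] = 213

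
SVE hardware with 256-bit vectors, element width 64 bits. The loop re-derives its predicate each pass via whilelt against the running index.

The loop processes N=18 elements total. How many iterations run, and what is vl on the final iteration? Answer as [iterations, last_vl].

[iterations, last_vl] = [5, 2]

lane count: 256 div 64 = 4
N=18: ⌈18/4⌉ = 5 iters; last vl = 18 − 4×4 = 2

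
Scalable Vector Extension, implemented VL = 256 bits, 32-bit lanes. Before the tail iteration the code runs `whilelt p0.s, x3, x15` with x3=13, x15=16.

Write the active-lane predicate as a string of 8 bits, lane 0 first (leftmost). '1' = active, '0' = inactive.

register lanes = 256/32 = 8
active while 13+j < 16, i.e. j ∈ [0,3) capped at 8 ⇒ 3
bits (lane 0 leftmost): 11100000

predicate = 11100000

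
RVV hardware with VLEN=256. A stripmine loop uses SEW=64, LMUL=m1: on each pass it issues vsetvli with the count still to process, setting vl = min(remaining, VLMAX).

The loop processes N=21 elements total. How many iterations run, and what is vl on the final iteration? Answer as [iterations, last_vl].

[iterations, last_vl] = [6, 1]

VLMAX = VLEN×LMUL/SEW = 256×1/64 = 4
21 elements at 4/iter → 6 passes, remainder 1 on the last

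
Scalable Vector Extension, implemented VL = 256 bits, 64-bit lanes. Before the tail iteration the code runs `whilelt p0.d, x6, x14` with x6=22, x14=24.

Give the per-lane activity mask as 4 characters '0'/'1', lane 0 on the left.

predicate = 1100

register lanes = 256/64 = 4
p0[j] = (22+j < 24); true for j=0..1 → 2 lanes set
bits (lane 0 leftmost): 1100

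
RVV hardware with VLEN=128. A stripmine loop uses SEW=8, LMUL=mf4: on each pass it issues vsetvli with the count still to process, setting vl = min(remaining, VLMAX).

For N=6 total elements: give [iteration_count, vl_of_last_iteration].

VLMAX = VLEN×LMUL/SEW = 128×1/4/8 = 4
N=6: ⌈6/4⌉ = 2 iters; last vl = 6 − 1×4 = 2

[iterations, last_vl] = [2, 2]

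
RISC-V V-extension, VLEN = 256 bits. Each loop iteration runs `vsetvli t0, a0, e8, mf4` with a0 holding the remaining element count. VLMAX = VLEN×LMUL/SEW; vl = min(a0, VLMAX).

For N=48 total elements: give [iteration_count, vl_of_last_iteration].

VLMAX = VLEN×LMUL/SEW = 256×1/4/8 = 8
48 elements at 8/iter → 6 passes, remainder 8 on the last

[iterations, last_vl] = [6, 8]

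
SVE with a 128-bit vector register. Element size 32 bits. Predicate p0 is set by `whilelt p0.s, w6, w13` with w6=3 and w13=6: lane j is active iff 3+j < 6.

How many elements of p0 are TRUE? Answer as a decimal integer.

register lanes = 128/32 = 4
whilelt: lane j active iff 3+j < 6 → j < 3 → 3 active

vl = 3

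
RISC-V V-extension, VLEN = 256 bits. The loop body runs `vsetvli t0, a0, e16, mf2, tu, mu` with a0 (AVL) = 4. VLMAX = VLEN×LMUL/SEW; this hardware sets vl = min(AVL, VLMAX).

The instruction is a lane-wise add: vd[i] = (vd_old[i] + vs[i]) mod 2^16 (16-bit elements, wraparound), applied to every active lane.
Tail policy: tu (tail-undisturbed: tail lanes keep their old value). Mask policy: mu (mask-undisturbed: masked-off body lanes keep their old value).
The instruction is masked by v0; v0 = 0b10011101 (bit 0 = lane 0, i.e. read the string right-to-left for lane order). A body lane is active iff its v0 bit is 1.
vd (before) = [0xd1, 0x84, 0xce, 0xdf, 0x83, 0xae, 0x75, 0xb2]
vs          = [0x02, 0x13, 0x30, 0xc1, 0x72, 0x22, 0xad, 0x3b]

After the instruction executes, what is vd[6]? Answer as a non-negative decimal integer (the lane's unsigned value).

VLMAX = VLEN×LMUL/SEW = 256×1/2/16 = 8
AVL=4 ≤ VLMAX=8, so vl = 4
[0] add(0xd1,0x02) = 0xd3
[1] mask-off/keep = 0x84
[2] add(0xce,0x30) = 0xfe
[3] add(0xdf,0xc1) = 0x1a0
[4] tail/keep = 0x83
[5] tail/keep = 0xae
[6] tail/keep = 0x75
[7] tail/keep = 0xb2

vd[6] = 117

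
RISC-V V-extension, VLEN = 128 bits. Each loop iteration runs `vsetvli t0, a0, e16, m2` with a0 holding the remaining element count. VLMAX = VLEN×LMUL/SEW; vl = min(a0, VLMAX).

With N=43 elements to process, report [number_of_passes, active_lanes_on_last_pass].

[iterations, last_vl] = [3, 11]

lanes per group: 128·2/16 = 16
iterations = ceil(43/16) = 3; final-pass vl = 11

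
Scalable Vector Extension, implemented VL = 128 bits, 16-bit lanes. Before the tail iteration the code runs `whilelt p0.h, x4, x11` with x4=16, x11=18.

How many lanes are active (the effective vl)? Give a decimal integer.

128-bit reg / 16-bit elem → 8 lanes
whilelt: lane j active iff 16+j < 18 → j < 2 → 2 active

vl = 2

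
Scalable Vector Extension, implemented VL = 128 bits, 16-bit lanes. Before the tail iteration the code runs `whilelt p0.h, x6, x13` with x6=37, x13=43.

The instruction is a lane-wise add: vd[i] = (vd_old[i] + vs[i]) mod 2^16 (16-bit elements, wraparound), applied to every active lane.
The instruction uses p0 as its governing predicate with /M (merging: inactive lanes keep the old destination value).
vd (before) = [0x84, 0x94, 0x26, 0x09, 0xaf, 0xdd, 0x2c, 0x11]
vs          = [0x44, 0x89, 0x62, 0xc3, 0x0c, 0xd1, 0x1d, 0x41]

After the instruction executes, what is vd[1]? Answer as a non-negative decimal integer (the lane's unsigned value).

vd[1] = 285

128-bit reg / 16-bit elem → 8 lanes
p0[j] = (37+j < 43); true for j=0..5 → 6 lanes set
lane  0: add(0x84,0x44) ⇒ 0xc8
lane  1: add(0x94,0x89) ⇒ 0x11d
lane  2: add(0x26,0x62) ⇒ 0x88
lane  3: add(0x09,0xc3) ⇒ 0xcc
lane  4: add(0xaf,0x0c) ⇒ 0xbb
lane  5: add(0xdd,0xd1) ⇒ 0x1ae
lane  6: tail/keep ⇒ 0x2c
lane  7: tail/keep ⇒ 0x11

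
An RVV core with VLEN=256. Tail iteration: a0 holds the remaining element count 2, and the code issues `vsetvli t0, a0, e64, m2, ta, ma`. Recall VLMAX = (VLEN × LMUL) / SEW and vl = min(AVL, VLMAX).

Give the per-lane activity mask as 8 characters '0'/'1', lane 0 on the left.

VLMAX = VLEN×LMUL/SEW = 256×2/64 = 8
vl ← min(2, 8) = 2
bits (lane 0 leftmost): 11000000

predicate = 11000000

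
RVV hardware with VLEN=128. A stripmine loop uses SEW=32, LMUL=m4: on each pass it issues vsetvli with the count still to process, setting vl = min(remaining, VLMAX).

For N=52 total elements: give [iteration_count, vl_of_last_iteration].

[iterations, last_vl] = [4, 4]

VLMAX = (128 × 4) / 32 = 16 lanes
52 elements at 16/iter → 4 passes, remainder 4 on the last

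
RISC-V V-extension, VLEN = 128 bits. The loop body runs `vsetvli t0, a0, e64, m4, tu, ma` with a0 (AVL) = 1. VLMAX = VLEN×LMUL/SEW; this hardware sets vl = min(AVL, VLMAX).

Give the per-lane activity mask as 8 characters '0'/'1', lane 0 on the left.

lanes per group: 128·4/64 = 8
AVL=1 ≤ VLMAX=8, so vl = 1
bits (lane 0 leftmost): 10000000

predicate = 10000000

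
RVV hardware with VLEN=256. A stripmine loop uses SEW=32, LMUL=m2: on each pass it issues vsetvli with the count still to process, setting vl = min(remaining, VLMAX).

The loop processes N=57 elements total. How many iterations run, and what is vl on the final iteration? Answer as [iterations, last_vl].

VLMAX = (256 × 2) / 32 = 16 lanes
N=57: ⌈57/16⌉ = 4 iters; last vl = 57 − 3×16 = 9

[iterations, last_vl] = [4, 9]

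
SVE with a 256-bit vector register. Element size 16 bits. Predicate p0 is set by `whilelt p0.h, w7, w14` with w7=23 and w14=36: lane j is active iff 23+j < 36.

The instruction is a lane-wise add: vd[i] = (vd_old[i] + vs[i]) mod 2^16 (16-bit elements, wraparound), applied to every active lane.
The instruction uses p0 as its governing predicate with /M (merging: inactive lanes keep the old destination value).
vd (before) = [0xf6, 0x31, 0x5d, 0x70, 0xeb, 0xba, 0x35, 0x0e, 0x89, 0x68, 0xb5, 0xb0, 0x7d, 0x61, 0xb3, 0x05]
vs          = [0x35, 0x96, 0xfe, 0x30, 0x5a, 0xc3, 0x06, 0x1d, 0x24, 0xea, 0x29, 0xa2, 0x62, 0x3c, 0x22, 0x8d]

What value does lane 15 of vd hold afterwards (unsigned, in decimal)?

lane count: 256 div 16 = 16
p0[j] = (23+j < 36); true for j=0..12 → 13 lanes set
[0] add(0xf6,0x35) = 0x12b
[1] add(0x31,0x96) = 0xc7
[2] add(0x5d,0xfe) = 0x15b
[3] add(0x70,0x30) = 0xa0
[4] add(0xeb,0x5a) = 0x145
[5] add(0xba,0xc3) = 0x17d
[6] add(0x35,0x06) = 0x3b
[7] add(0x0e,0x1d) = 0x2b
[8] add(0x89,0x24) = 0xad
[9] add(0x68,0xea) = 0x152
[10] add(0xb5,0x29) = 0xde
[11] add(0xb0,0xa2) = 0x152
[12] add(0x7d,0x62) = 0xdf
[13] tail/keep = 0x61
[14] tail/keep = 0xb3
[15] tail/keep = 0x05

vd[15] = 5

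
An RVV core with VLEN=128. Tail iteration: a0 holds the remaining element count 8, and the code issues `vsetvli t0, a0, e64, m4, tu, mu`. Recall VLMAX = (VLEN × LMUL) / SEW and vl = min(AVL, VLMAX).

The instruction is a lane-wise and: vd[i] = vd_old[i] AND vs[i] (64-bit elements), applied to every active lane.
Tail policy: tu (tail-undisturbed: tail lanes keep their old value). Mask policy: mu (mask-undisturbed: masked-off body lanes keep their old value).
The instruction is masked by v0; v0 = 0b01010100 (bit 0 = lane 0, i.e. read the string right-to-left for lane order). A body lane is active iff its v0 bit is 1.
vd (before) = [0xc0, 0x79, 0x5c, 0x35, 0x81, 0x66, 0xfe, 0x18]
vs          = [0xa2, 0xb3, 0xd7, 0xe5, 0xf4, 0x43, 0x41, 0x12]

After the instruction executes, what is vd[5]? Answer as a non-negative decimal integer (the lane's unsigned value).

VLMAX = VLEN×LMUL/SEW = 128×4/64 = 8
AVL=8 ≤ VLMAX=8, so vl = 8
lane  0: mask-off/keep ⇒ 0xc0
lane  1: mask-off/keep ⇒ 0x79
lane  2: and(0x5c,0xd7) ⇒ 0x54
lane  3: mask-off/keep ⇒ 0x35
lane  4: and(0x81,0xf4) ⇒ 0x80
lane  5: mask-off/keep ⇒ 0x66
lane  6: and(0xfe,0x41) ⇒ 0x40
lane  7: mask-off/keep ⇒ 0x18

vd[5] = 102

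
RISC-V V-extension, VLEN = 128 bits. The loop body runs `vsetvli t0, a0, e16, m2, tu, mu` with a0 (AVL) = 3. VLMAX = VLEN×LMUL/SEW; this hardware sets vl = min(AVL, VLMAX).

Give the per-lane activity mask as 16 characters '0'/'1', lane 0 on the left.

predicate = 1110000000000000

lanes per group: 128·2/16 = 16
vl ← min(3, 16) = 3
bits (lane 0 leftmost): 1110000000000000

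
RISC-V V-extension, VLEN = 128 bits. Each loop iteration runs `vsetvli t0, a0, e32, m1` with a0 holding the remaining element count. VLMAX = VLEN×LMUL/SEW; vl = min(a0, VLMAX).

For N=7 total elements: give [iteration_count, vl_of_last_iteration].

[iterations, last_vl] = [2, 3]

VLMAX = VLEN×LMUL/SEW = 128×1/32 = 4
7 elements at 4/iter → 2 passes, remainder 3 on the last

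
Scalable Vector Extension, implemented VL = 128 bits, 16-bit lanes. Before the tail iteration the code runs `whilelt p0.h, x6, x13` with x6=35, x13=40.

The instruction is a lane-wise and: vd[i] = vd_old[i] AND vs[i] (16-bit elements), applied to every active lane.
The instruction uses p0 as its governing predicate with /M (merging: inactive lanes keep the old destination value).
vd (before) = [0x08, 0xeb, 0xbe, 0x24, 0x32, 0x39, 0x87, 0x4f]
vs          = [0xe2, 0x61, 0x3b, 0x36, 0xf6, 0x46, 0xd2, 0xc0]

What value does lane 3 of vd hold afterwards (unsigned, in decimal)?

vd[3] = 36

register lanes = 128/16 = 8
whilelt: lane j active iff 35+j < 40 → j < 5 → 5 active
lane  0: and(0x08,0xe2) ⇒ 0x00
lane  1: and(0xeb,0x61) ⇒ 0x61
lane  2: and(0xbe,0x3b) ⇒ 0x3a
lane  3: and(0x24,0x36) ⇒ 0x24
lane  4: and(0x32,0xf6) ⇒ 0x32
lane  5: tail/keep ⇒ 0x39
lane  6: tail/keep ⇒ 0x87
lane  7: tail/keep ⇒ 0x4f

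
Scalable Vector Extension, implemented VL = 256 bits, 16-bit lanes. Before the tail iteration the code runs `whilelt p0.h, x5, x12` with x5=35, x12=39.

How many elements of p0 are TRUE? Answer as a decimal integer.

vl = 4

lane count: 256 div 16 = 16
active while 35+j < 39, i.e. j ∈ [0,4) capped at 16 ⇒ 4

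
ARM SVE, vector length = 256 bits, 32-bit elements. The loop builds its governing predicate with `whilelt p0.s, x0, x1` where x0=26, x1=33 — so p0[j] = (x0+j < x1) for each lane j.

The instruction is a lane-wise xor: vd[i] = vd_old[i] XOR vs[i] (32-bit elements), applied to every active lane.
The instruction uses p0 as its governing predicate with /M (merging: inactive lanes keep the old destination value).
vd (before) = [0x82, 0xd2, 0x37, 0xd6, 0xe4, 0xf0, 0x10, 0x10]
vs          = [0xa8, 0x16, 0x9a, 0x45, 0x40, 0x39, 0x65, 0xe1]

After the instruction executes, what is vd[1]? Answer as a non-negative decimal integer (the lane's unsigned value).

register lanes = 256/32 = 8
whilelt: lane j active iff 26+j < 33 → j < 7 → 7 active
vd[0] xor(0x82,0xa8) -> 0x2a
vd[1] xor(0xd2,0x16) -> 0xc4
vd[2] xor(0x37,0x9a) -> 0xad
vd[3] xor(0xd6,0x45) -> 0x93
vd[4] xor(0xe4,0x40) -> 0xa4
vd[5] xor(0xf0,0x39) -> 0xc9
vd[6] xor(0x10,0x65) -> 0x75
vd[7] tail/keep -> 0x10

vd[1] = 196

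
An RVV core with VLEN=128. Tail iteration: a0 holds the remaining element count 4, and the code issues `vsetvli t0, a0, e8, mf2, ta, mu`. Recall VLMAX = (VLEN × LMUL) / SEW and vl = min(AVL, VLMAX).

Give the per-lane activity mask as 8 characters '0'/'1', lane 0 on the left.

predicate = 11110000

lanes per group: 128·1/2/8 = 8
vl ← min(4, 8) = 4
bits (lane 0 leftmost): 11110000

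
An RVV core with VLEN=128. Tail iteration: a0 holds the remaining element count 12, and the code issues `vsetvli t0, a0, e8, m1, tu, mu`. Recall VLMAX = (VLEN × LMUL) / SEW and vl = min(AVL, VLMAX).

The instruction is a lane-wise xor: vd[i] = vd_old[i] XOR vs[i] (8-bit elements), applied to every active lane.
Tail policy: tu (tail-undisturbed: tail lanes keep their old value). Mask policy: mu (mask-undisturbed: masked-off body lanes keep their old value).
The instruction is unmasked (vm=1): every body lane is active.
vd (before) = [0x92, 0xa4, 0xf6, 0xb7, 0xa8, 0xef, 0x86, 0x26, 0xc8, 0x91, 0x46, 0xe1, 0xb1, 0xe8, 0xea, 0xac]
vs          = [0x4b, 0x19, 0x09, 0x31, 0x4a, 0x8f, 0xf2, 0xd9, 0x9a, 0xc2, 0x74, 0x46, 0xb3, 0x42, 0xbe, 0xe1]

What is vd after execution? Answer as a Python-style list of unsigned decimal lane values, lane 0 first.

VLMAX = VLEN×LMUL/SEW = 128×1/8 = 16
AVL=12 ≤ VLMAX=16, so vl = 12
  i=0: xor(0x92,0x4b) → 217
  i=1: xor(0xa4,0x19) → 189
  i=2: xor(0xf6,0x09) → 255
  i=3: xor(0xb7,0x31) → 134
  i=4: xor(0xa8,0x4a) → 226
  i=5: xor(0xef,0x8f) → 96
  i=6: xor(0x86,0xf2) → 116
  i=7: xor(0x26,0xd9) → 255
  i=8: xor(0xc8,0x9a) → 82
  i=9: xor(0x91,0xc2) → 83
  i=10: xor(0x46,0x74) → 50
  i=11: xor(0xe1,0x46) → 167
  i=12: tail/keep → 177
  i=13: tail/keep → 232
  i=14: tail/keep → 234
  i=15: tail/keep → 172

vd = [217, 189, 255, 134, 226, 96, 116, 255, 82, 83, 50, 167, 177, 232, 234, 172]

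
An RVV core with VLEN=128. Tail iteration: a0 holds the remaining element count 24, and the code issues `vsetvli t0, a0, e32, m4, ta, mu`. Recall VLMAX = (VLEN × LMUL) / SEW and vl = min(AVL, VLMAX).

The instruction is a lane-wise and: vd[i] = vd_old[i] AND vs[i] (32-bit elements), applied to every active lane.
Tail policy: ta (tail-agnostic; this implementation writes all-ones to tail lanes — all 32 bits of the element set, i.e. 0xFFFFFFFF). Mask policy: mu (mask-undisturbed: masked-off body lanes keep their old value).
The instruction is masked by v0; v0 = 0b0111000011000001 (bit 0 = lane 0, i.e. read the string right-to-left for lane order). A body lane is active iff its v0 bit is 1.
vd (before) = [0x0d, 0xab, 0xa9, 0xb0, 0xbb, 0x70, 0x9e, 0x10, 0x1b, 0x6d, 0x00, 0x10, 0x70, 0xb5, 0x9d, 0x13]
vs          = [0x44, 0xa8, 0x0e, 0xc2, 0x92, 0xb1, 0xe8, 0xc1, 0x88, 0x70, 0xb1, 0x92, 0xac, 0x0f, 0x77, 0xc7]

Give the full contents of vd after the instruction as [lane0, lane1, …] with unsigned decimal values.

vd = [4, 171, 169, 176, 187, 112, 136, 0, 27, 109, 0, 16, 32, 5, 21, 19]

VLMAX = VLEN×LMUL/SEW = 128×4/32 = 16
vl ← min(24, 16) = 16
  i=0: and(0x0d,0x44) → 4
  i=1: mask-off/keep → 171
  i=2: mask-off/keep → 169
  i=3: mask-off/keep → 176
  i=4: mask-off/keep → 187
  i=5: mask-off/keep → 112
  i=6: and(0x9e,0xe8) → 136
  i=7: and(0x10,0xc1) → 0
  i=8: mask-off/keep → 27
  i=9: mask-off/keep → 109
  i=10: mask-off/keep → 0
  i=11: mask-off/keep → 16
  i=12: and(0x70,0xac) → 32
  i=13: and(0xb5,0x0f) → 5
  i=14: and(0x9d,0x77) → 21
  i=15: mask-off/keep → 19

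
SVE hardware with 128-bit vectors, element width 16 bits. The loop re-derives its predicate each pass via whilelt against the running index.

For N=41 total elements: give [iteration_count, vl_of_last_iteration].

[iterations, last_vl] = [6, 1]

register lanes = 128/16 = 8
41 elements at 8/iter → 6 passes, remainder 1 on the last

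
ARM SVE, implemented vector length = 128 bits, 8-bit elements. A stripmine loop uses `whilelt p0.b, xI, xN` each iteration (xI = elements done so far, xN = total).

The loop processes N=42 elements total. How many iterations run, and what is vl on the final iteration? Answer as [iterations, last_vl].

[iterations, last_vl] = [3, 10]

lane count: 128 div 8 = 16
iterations = ceil(42/16) = 3; final-pass vl = 10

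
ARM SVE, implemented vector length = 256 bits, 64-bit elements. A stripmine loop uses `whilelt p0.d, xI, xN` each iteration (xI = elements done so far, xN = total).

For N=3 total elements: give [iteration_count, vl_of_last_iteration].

[iterations, last_vl] = [1, 3]

register lanes = 256/64 = 4
3 elements at 4/iter → 1 passes, remainder 3 on the last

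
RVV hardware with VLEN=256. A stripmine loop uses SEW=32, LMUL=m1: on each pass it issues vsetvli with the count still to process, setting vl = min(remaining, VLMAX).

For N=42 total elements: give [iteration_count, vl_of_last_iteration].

lanes per group: 256·1/32 = 8
42 elements at 8/iter → 6 passes, remainder 2 on the last

[iterations, last_vl] = [6, 2]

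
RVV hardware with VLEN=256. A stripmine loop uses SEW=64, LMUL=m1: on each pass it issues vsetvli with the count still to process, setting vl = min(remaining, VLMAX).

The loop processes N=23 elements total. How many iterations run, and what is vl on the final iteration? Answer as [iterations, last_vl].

VLMAX = (256 × 1) / 64 = 4 lanes
iterations = ceil(23/4) = 6; final-pass vl = 3

[iterations, last_vl] = [6, 3]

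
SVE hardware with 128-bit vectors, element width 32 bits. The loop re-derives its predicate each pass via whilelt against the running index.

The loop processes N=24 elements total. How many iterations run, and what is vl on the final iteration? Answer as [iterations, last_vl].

128-bit reg / 32-bit elem → 4 lanes
24 elements at 4/iter → 6 passes, remainder 4 on the last

[iterations, last_vl] = [6, 4]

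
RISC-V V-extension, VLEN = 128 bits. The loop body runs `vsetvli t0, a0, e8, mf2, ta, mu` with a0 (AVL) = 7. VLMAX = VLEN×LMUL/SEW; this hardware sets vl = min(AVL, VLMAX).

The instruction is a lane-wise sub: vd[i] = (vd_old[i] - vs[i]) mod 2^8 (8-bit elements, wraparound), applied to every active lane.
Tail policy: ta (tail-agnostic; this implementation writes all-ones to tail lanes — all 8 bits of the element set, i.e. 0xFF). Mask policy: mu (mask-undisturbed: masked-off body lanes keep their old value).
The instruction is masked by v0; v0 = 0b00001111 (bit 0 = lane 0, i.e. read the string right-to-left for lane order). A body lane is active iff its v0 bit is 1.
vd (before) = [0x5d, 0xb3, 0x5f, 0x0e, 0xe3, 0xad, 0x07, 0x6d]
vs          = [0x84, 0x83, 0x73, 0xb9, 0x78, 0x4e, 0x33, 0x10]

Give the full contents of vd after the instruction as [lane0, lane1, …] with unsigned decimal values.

VLMAX = (128 × 1/2) / 8 = 8 lanes
AVL=7 ≤ VLMAX=8, so vl = 7
  i=0: sub(0x5d,0x84) → 217
  i=1: sub(0xb3,0x83) → 48
  i=2: sub(0x5f,0x73) → 236
  i=3: sub(0x0e,0xb9) → 85
  i=4: mask-off/keep → 227
  i=5: mask-off/keep → 173
  i=6: mask-off/keep → 7
  i=7: tail/ones → 255

vd = [217, 48, 236, 85, 227, 173, 7, 255]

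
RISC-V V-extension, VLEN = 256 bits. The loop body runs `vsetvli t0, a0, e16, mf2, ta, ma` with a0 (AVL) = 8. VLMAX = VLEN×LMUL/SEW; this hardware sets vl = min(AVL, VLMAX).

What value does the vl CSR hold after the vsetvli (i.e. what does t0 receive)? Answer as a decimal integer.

VLMAX = (256 × 1/2) / 16 = 8 lanes
vl ← min(8, 8) = 8

vl = 8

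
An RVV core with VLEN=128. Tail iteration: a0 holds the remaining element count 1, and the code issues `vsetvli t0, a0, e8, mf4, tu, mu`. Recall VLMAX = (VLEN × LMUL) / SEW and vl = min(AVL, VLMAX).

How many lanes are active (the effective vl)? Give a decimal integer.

VLMAX = (128 × 1/4) / 8 = 4 lanes
AVL=1 ≤ VLMAX=4, so vl = 1

vl = 1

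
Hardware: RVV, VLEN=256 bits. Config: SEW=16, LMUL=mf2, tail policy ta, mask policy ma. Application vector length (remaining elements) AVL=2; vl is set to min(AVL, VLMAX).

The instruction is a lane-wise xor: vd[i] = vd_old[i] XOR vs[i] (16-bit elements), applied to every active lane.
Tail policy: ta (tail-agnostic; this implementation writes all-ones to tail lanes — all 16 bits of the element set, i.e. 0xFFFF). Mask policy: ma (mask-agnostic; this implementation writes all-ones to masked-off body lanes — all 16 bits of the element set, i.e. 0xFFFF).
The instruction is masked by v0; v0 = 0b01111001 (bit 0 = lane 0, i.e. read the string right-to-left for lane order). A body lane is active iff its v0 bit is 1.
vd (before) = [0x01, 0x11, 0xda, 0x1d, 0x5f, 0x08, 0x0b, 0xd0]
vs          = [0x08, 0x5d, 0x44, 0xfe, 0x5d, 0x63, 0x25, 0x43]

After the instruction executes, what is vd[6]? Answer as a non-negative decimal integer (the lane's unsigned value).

VLMAX = VLEN×LMUL/SEW = 256×1/2/16 = 8
vl = min(AVL, VLMAX) = min(2, 8) = 2
vd[0] xor(0x01,0x08) -> 0x09
vd[1] mask-off/ones -> 0xffff
vd[2] tail/ones -> 0xffff
vd[3] tail/ones -> 0xffff
vd[4] tail/ones -> 0xffff
vd[5] tail/ones -> 0xffff
vd[6] tail/ones -> 0xffff
vd[7] tail/ones -> 0xffff

vd[6] = 65535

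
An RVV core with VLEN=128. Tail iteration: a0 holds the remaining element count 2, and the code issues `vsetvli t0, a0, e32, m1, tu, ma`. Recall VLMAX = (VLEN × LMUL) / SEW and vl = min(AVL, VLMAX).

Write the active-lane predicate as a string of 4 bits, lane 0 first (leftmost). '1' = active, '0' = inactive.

lanes per group: 128·1/32 = 4
vl = min(AVL, VLMAX) = min(2, 4) = 2
bits (lane 0 leftmost): 1100

predicate = 1100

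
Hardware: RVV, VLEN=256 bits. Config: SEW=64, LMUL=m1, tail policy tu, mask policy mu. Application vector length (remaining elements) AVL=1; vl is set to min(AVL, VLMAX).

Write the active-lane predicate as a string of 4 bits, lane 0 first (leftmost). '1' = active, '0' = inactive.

predicate = 1000

VLMAX = VLEN×LMUL/SEW = 256×1/64 = 4
AVL=1 ≤ VLMAX=4, so vl = 1
bits (lane 0 leftmost): 1000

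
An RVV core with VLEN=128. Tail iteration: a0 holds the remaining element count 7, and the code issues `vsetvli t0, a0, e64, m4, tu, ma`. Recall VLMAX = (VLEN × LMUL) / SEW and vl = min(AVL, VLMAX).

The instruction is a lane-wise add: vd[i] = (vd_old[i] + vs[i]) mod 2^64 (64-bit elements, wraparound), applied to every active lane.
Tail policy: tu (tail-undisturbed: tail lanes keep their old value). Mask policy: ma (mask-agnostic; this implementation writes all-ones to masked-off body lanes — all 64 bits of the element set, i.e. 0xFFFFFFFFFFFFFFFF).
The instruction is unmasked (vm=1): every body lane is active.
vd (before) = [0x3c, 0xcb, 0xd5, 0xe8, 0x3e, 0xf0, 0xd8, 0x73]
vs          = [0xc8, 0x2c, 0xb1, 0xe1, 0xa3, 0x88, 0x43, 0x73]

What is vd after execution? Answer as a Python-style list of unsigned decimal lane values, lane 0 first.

vd = [260, 247, 390, 457, 225, 376, 283, 115]

VLMAX = (128 × 4) / 64 = 8 lanes
vl ← min(7, 8) = 7
lane  0: add(0x3c,0xc8) ⇒ 0x104
lane  1: add(0xcb,0x2c) ⇒ 0xf7
lane  2: add(0xd5,0xb1) ⇒ 0x186
lane  3: add(0xe8,0xe1) ⇒ 0x1c9
lane  4: add(0x3e,0xa3) ⇒ 0xe1
lane  5: add(0xf0,0x88) ⇒ 0x178
lane  6: add(0xd8,0x43) ⇒ 0x11b
lane  7: tail/keep ⇒ 0x73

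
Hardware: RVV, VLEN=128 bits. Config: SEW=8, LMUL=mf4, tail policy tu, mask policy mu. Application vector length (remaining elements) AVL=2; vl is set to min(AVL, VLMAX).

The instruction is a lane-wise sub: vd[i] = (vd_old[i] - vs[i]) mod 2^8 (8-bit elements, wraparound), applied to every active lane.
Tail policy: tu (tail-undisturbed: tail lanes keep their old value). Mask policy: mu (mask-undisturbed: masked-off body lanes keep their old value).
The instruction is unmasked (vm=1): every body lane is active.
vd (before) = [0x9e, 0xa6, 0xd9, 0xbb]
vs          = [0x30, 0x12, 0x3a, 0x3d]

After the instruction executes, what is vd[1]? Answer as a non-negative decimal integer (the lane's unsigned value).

lanes per group: 128·1/4/8 = 4
AVL=2 ≤ VLMAX=4, so vl = 2
vd[0] sub(0x9e,0x30) -> 0x6e
vd[1] sub(0xa6,0x12) -> 0x94
vd[2] tail/keep -> 0xd9
vd[3] tail/keep -> 0xbb

vd[1] = 148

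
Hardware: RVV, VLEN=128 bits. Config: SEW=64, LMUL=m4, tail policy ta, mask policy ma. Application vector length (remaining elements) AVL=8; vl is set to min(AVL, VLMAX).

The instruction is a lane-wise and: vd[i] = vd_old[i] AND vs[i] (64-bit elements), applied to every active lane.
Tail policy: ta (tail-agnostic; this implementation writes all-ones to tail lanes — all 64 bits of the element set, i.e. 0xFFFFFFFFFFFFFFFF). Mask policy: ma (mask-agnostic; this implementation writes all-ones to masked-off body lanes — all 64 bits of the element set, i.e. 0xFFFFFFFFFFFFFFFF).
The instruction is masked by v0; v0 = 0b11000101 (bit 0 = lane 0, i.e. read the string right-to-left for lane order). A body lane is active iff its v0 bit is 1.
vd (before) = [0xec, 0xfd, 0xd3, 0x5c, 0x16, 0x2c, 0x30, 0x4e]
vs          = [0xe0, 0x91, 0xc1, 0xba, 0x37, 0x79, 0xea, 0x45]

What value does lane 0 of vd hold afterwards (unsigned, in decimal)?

lanes per group: 128·4/64 = 8
vl ← min(8, 8) = 8
vd[0] and(0xec,0xe0) -> 0xe0
vd[1] mask-off/ones -> 0xffffffffffffffff
vd[2] and(0xd3,0xc1) -> 0xc1
vd[3] mask-off/ones -> 0xffffffffffffffff
vd[4] mask-off/ones -> 0xffffffffffffffff
vd[5] mask-off/ones -> 0xffffffffffffffff
vd[6] and(0x30,0xea) -> 0x20
vd[7] and(0x4e,0x45) -> 0x44

vd[0] = 224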